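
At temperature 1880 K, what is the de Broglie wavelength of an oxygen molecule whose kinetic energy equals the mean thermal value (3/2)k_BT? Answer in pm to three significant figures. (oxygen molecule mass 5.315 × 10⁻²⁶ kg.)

KE = (3/2)k_BT = 1.5 × 1.381 × 10⁻²³ × 1880 = 3.894 × 10⁻²⁰ J.
p = √(2mKE) = √(2 × 5.315 × 10⁻²⁶ × 3.894 × 10⁻²⁰) = 6.434 × 10⁻²³ kg·m/s.
λ = h/p = 1.03 × 10⁻¹¹ m = 10.3 pm.

λ = 10.3 pm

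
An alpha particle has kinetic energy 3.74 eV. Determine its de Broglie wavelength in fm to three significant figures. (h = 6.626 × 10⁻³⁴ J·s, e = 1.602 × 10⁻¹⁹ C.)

KE = 3.74 eV = 5.991 × 10⁻¹⁹ J.
p = √(2mKE) = √(2 × 6.645 × 10⁻²⁷ × 5.991 × 10⁻¹⁹) = 8.923 × 10⁻²³ kg·m/s.
λ = h/p = 6.626 × 10⁻³⁴ / 8.923 × 10⁻²³ = 7.43 × 10⁻¹² m = 7430 fm.

λ = 7430 fm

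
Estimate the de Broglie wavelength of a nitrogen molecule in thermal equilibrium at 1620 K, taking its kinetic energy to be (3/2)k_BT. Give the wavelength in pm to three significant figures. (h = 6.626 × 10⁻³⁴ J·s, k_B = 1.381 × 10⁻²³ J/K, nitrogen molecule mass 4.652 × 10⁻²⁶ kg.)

λ = 11.9 pm

KE = (3/2)k_BT = 1.5 × 1.381 × 10⁻²³ × 1620 = 3.356 × 10⁻²⁰ J.
p = √(2mKE) = √(2 × 4.652 × 10⁻²⁶ × 3.356 × 10⁻²⁰) = 5.588 × 10⁻²³ kg·m/s.
λ = h/p = 1.19 × 10⁻¹¹ m = 11.9 pm.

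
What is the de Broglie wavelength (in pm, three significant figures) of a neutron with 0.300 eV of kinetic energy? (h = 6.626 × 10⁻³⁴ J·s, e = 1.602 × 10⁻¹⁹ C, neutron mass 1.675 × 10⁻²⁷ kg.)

KE = 0.300 eV = 4.806 × 10⁻²⁰ J.
p = √(2mKE) = √(2 × 1.675 × 10⁻²⁷ × 4.806 × 10⁻²⁰) = 1.269 × 10⁻²³ kg·m/s.
λ = h/p = 6.626 × 10⁻³⁴ / 1.269 × 10⁻²³ = 5.22 × 10⁻¹¹ m = 52.2 pm.

λ = 52.2 pm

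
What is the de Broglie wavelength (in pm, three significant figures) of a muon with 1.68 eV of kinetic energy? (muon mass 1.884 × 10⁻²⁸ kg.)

λ = 65.8 pm

KE = 1.68 eV = 2.691 × 10⁻¹⁹ J.
p = √(2mKE) = √(2 × 1.884 × 10⁻²⁸ × 2.691 × 10⁻¹⁹) = 1.007 × 10⁻²³ kg·m/s.
λ = h/p = 6.626 × 10⁻³⁴ / 1.007 × 10⁻²³ = 6.58 × 10⁻¹¹ m = 65.8 pm.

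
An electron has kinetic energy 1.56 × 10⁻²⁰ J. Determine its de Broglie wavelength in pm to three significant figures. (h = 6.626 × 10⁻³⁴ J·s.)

λ = 3930 pm

p = √(2mKE) = √(2 × 9.109 × 10⁻³¹ × 1.560 × 10⁻²⁰) = 1.686 × 10⁻²⁵ kg·m/s.
λ = h/p = 6.626 × 10⁻³⁴ / 1.686 × 10⁻²⁵ = 3.93 × 10⁻⁹ m = 3930 pm.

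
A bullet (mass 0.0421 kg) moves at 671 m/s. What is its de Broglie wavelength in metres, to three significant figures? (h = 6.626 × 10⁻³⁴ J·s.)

λ = 2.35 × 10⁻³⁵ m

p = mv = 0.0421 × 671 = 2.825 × 10¹ kg·m/s.
λ = h/p = 6.626 × 10⁻³⁴ / 2.825 × 10¹ = 2.35 × 10⁻³⁵ m.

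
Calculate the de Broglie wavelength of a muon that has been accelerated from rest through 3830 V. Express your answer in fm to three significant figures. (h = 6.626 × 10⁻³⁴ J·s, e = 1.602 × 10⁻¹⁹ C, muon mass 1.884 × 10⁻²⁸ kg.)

λ = 1380 fm

KE = eV = 1.602 × 10⁻¹⁹ × 3830 = 6.136 × 10⁻¹⁶ J.
p = √(2mKE) = √(2 × 1.884 × 10⁻²⁸ × 6.136 × 10⁻¹⁶) = 4.808 × 10⁻²² kg·m/s.
λ = h/p = 6.626 × 10⁻³⁴ / 4.808 × 10⁻²² = 1.38 × 10⁻¹² m = 1380 fm.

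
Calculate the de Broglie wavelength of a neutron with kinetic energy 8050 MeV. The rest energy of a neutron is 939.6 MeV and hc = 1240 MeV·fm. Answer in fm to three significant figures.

λ = 0.139 fm

Total energy E = KE + m₀c² = 8050 + 939.6 = 8989.6 MeV.
(pc)² = E² − (m₀c²)² = (8989.6)² − (939.6)² = 7.993 × 10⁷ MeV², so pc = 8940 MeV.
λ = hc/(pc) = 1240 MeV·fm / 8940 MeV = 0.139 fm.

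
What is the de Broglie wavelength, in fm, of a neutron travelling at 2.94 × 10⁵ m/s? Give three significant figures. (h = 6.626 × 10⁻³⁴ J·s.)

p = mv = 1.675 × 10⁻²⁷ × 2.94 × 10⁵ = 4.924 × 10⁻²² kg·m/s.
λ = h/p = 6.626 × 10⁻³⁴ / 4.924 × 10⁻²² = 1.35 × 10⁻¹² m = 1350 fm.

λ = 1350 fm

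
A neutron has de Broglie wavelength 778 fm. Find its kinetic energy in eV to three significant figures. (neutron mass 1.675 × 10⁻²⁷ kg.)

p = h/λ = 6.626 × 10⁻³⁴ / 7.780 × 10⁻¹³ = 8.517 × 10⁻²² kg·m/s.
KE = p²/(2m) = (8.517 × 10⁻²²)² / (2 × 1.675 × 10⁻²⁷) = 2.165 × 10⁻¹⁶ J = 1350 eV.

KE = 1350 eV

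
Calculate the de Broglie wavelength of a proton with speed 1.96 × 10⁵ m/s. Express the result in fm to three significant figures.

p = mv = 1.673 × 10⁻²⁷ × 1.96 × 10⁵ = 3.279 × 10⁻²² kg·m/s.
λ = h/p = 6.626 × 10⁻³⁴ / 3.279 × 10⁻²² = 2.02 × 10⁻¹² m = 2020 fm.

λ = 2020 fm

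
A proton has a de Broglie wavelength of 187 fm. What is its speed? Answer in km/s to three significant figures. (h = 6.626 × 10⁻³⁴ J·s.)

v = 2120 km/s

p = h/λ = 6.626 × 10⁻³⁴ / 1.870 × 10⁻¹³ = 3.543 × 10⁻²¹ kg·m/s.
v = p/m = 3.543 × 10⁻²¹ / 1.673 × 10⁻²⁷ = 2.12 × 10⁶ m/s = 2120 km/s.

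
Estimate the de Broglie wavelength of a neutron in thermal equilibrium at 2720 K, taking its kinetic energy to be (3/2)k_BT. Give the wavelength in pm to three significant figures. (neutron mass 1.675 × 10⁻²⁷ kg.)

KE = (3/2)k_BT = 1.5 × 1.381 × 10⁻²³ × 2720 = 5.634 × 10⁻²⁰ J.
p = √(2mKE) = √(2 × 1.675 × 10⁻²⁷ × 5.634 × 10⁻²⁰) = 1.374 × 10⁻²³ kg·m/s.
λ = h/p = 4.82 × 10⁻¹¹ m = 48.2 pm.

λ = 48.2 pm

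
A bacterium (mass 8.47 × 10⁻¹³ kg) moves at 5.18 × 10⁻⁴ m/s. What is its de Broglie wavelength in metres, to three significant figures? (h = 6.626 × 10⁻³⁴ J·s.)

λ = 1.51 × 10⁻¹⁸ m

p = mv = 8.47 × 10⁻¹³ × 5.18 × 10⁻⁴ = 4.387 × 10⁻¹⁶ kg·m/s.
λ = h/p = 6.626 × 10⁻³⁴ / 4.387 × 10⁻¹⁶ = 1.51 × 10⁻¹⁸ m.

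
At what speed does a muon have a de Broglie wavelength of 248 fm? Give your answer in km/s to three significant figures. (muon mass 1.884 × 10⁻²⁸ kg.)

v = 1.42 × 10⁴ km/s

p = h/λ = 6.626 × 10⁻³⁴ / 2.480 × 10⁻¹³ = 2.672 × 10⁻²¹ kg·m/s.
v = p/m = 2.672 × 10⁻²¹ / 1.884 × 10⁻²⁸ = 1.42 × 10⁷ m/s = 1.42 × 10⁴ km/s.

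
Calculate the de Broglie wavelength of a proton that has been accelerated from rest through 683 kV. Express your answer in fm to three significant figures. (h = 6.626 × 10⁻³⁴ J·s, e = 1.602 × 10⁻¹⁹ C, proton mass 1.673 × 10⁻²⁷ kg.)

KE = eV = 1.602 × 10⁻¹⁹ × 6.830 × 10⁵ = 1.094 × 10⁻¹³ J.
p = √(2mKE) = √(2 × 1.673 × 10⁻²⁷ × 1.094 × 10⁻¹³) = 1.913 × 10⁻²⁰ kg·m/s.
λ = h/p = 6.626 × 10⁻³⁴ / 1.913 × 10⁻²⁰ = 3.46 × 10⁻¹⁴ m = 34.6 fm.

λ = 34.6 fm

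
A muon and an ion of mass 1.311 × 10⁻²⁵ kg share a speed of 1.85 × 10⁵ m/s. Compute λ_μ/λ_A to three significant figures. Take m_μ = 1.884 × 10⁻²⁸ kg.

At fixed v, p = mv so λ = h/(mv) ∝ 1/m.
λ_μ/λ_A = m_A/m_μ = 1.311 × 10⁻²⁵/1.884 × 10⁻²⁸ = 696.

λ_μ/λ_A = 696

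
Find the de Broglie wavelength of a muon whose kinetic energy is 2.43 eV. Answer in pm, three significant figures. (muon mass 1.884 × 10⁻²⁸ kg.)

KE = 2.43 eV = 3.893 × 10⁻¹⁹ J.
p = √(2mKE) = √(2 × 1.884 × 10⁻²⁸ × 3.893 × 10⁻¹⁹) = 1.211 × 10⁻²³ kg·m/s.
λ = h/p = 6.626 × 10⁻³⁴ / 1.211 × 10⁻²³ = 5.47 × 10⁻¹¹ m = 54.7 pm.

λ = 54.7 pm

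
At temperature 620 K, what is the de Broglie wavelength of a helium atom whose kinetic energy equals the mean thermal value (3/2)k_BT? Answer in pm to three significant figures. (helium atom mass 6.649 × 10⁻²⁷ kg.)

λ = 50.7 pm

KE = (3/2)k_BT = 1.5 × 1.381 × 10⁻²³ × 620 = 1.284 × 10⁻²⁰ J.
p = √(2mKE) = √(2 × 6.649 × 10⁻²⁷ × 1.284 × 10⁻²⁰) = 1.307 × 10⁻²³ kg·m/s.
λ = h/p = 5.07 × 10⁻¹¹ m = 50.7 pm.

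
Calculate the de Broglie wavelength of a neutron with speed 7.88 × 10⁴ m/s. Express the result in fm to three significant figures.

p = mv = 1.675 × 10⁻²⁷ × 7.88 × 10⁴ = 1.320 × 10⁻²² kg·m/s.
λ = h/p = 6.626 × 10⁻³⁴ / 1.320 × 10⁻²² = 5.02 × 10⁻¹² m = 5020 fm.

λ = 5020 fm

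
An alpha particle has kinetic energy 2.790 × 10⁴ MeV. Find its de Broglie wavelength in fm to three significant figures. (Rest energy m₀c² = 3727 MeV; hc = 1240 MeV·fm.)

Total energy E = KE + m₀c² = 2.790 × 10⁴ + 3727 = 31627 MeV.
(pc)² = E² − (m₀c²)² = (31627)² − (3727)² = 9.864 × 10⁸ MeV², so pc = 3.141 × 10⁴ MeV.
λ = hc/(pc) = 1240 MeV·fm / 3.141 × 10⁴ MeV = 0.0395 fm.

λ = 0.0395 fm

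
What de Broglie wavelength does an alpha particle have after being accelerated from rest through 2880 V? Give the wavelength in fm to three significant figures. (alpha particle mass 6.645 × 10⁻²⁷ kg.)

λ = 189 fm

KE = 2eV = 2 × 1.602 × 10⁻¹⁹ × 2880 = 9.228 × 10⁻¹⁶ J.
p = √(2mKE) = √(2 × 6.645 × 10⁻²⁷ × 9.228 × 10⁻¹⁶) = 3.502 × 10⁻²¹ kg·m/s.
λ = h/p = 6.626 × 10⁻³⁴ / 3.502 × 10⁻²¹ = 1.89 × 10⁻¹³ m = 189 fm.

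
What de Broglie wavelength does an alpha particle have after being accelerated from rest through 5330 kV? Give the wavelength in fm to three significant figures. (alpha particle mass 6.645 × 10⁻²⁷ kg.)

KE = 2eV = 2 × 1.602 × 10⁻¹⁹ × 5.330 × 10⁶ = 1.708 × 10⁻¹² J.
p = √(2mKE) = √(2 × 6.645 × 10⁻²⁷ × 1.708 × 10⁻¹²) = 1.507 × 10⁻¹⁹ kg·m/s.
λ = h/p = 6.626 × 10⁻³⁴ / 1.507 × 10⁻¹⁹ = 4.40 × 10⁻¹⁵ m = 4.40 fm.

λ = 4.40 fm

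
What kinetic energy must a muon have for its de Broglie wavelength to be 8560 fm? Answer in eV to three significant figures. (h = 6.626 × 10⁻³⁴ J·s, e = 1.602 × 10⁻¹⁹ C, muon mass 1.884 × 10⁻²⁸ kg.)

p = h/λ = 6.626 × 10⁻³⁴ / 8.560 × 10⁻¹² = 7.741 × 10⁻²³ kg·m/s.
KE = p²/(2m) = (7.741 × 10⁻²³)² / (2 × 1.884 × 10⁻²⁸) = 1.590 × 10⁻¹⁷ J = 99.3 eV.

KE = 99.3 eV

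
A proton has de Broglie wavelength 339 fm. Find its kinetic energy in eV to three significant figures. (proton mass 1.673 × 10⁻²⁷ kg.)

p = h/λ = 6.626 × 10⁻³⁴ / 3.390 × 10⁻¹³ = 1.955 × 10⁻²¹ kg·m/s.
KE = p²/(2m) = (1.955 × 10⁻²¹)² / (2 × 1.673 × 10⁻²⁷) = 1.142 × 10⁻¹⁵ J = 7130 eV.

KE = 7130 eV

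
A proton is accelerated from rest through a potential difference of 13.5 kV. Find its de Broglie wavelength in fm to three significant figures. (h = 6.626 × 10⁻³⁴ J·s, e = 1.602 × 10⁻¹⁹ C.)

λ = 246 fm

KE = eV = 1.602 × 10⁻¹⁹ × 1.350 × 10⁴ = 2.163 × 10⁻¹⁵ J.
p = √(2mKE) = √(2 × 1.673 × 10⁻²⁷ × 2.163 × 10⁻¹⁵) = 2.690 × 10⁻²¹ kg·m/s.
λ = h/p = 6.626 × 10⁻³⁴ / 2.690 × 10⁻²¹ = 2.46 × 10⁻¹³ m = 246 fm.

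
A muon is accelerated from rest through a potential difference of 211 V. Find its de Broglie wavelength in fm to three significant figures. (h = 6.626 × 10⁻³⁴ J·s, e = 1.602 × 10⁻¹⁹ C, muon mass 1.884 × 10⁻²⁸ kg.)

KE = eV = 1.602 × 10⁻¹⁹ × 211.0 = 3.380 × 10⁻¹⁷ J.
p = √(2mKE) = √(2 × 1.884 × 10⁻²⁸ × 3.380 × 10⁻¹⁷) = 1.129 × 10⁻²² kg·m/s.
λ = h/p = 6.626 × 10⁻³⁴ / 1.129 × 10⁻²² = 5.87 × 10⁻¹² m = 5870 fm.

λ = 5870 fm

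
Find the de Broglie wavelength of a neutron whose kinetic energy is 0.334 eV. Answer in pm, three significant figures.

λ = 49.5 pm

KE = 0.334 eV = 5.351 × 10⁻²⁰ J.
p = √(2mKE) = √(2 × 1.675 × 10⁻²⁷ × 5.351 × 10⁻²⁰) = 1.339 × 10⁻²³ kg·m/s.
λ = h/p = 6.626 × 10⁻³⁴ / 1.339 × 10⁻²³ = 4.95 × 10⁻¹¹ m = 49.5 pm.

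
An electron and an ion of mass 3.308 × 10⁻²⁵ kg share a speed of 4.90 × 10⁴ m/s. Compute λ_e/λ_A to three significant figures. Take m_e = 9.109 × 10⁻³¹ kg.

λ_e/λ_A = 3.63 × 10⁵

At fixed v, p = mv so λ = h/(mv) ∝ 1/m.
λ_e/λ_A = m_A/m_e = 3.308 × 10⁻²⁵/9.109 × 10⁻³¹ = 3.63 × 10⁵.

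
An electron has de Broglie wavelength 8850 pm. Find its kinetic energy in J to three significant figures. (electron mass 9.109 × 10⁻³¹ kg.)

p = h/λ = 6.626 × 10⁻³⁴ / 8.850 × 10⁻⁹ = 7.487 × 10⁻²⁶ kg·m/s.
KE = p²/(2m) = (7.487 × 10⁻²⁶)² / (2 × 9.109 × 10⁻³¹) = 3.077 × 10⁻²¹ J = 3.08 × 10⁻²¹ J.

KE = 3.08 × 10⁻²¹ J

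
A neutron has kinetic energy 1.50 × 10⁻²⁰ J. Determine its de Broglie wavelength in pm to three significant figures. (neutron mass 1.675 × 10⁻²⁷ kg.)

p = √(2mKE) = √(2 × 1.675 × 10⁻²⁷ × 1.500 × 10⁻²⁰) = 7.089 × 10⁻²⁴ kg·m/s.
λ = h/p = 6.626 × 10⁻³⁴ / 7.089 × 10⁻²⁴ = 9.35 × 10⁻¹¹ m = 93.5 pm.

λ = 93.5 pm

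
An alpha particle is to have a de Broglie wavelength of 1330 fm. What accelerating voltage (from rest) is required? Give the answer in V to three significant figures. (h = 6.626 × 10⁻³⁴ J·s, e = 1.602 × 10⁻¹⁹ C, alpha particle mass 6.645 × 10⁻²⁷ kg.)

V = 58.3 V

p = h/λ = 6.626 × 10⁻³⁴ / 1.330 × 10⁻¹² = 4.982 × 10⁻²² kg·m/s.
KE = p²/(2m) = 1.868 × 10⁻¹⁷ J.
V = KE/2e = 1.868 × 10⁻¹⁷ / (2 × 1.602 × 10⁻¹⁹) = 58.3 V.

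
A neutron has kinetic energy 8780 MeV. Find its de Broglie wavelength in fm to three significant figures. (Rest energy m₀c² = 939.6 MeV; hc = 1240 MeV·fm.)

λ = 0.128 fm

Total energy E = KE + m₀c² = 8780 + 939.6 = 9719.6 MeV.
(pc)² = E² − (m₀c²)² = (9719.6)² − (939.6)² = 9.359 × 10⁷ MeV², so pc = 9674 MeV.
λ = hc/(pc) = 1240 MeV·fm / 9674 MeV = 0.128 fm.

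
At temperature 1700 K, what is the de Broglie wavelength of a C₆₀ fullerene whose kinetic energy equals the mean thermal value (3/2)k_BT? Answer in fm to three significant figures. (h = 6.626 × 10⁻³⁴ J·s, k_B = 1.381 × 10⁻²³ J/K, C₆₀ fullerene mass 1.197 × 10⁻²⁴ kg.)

KE = (3/2)k_BT = 1.5 × 1.381 × 10⁻²³ × 1700 = 3.522 × 10⁻²⁰ J.
p = √(2mKE) = √(2 × 1.197 × 10⁻²⁴ × 3.522 × 10⁻²⁰) = 2.904 × 10⁻²² kg·m/s.
λ = h/p = 2.28 × 10⁻¹² m = 2280 fm.

λ = 2280 fm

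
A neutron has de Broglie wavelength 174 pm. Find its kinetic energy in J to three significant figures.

p = h/λ = 6.626 × 10⁻³⁴ / 1.740 × 10⁻¹⁰ = 3.808 × 10⁻²⁴ kg·m/s.
KE = p²/(2m) = (3.808 × 10⁻²⁴)² / (2 × 1.675 × 10⁻²⁷) = 4.329 × 10⁻²¹ J = 4.33 × 10⁻²¹ J.

KE = 4.33 × 10⁻²¹ J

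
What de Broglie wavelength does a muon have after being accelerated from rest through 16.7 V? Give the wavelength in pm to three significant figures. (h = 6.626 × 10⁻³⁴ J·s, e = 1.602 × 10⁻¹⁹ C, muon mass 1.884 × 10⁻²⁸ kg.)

λ = 20.9 pm

KE = eV = 1.602 × 10⁻¹⁹ × 16.70 = 2.675 × 10⁻¹⁸ J.
p = √(2mKE) = √(2 × 1.884 × 10⁻²⁸ × 2.675 × 10⁻¹⁸) = 3.175 × 10⁻²³ kg·m/s.
λ = h/p = 6.626 × 10⁻³⁴ / 3.175 × 10⁻²³ = 2.09 × 10⁻¹¹ m = 20.9 pm.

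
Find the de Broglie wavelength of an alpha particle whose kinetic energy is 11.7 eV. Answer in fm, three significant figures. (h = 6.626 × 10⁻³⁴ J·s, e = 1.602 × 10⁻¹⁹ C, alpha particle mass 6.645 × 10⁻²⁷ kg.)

λ = 4200 fm

KE = 11.7 eV = 1.874 × 10⁻¹⁸ J.
p = √(2mKE) = √(2 × 6.645 × 10⁻²⁷ × 1.874 × 10⁻¹⁸) = 1.578 × 10⁻²² kg·m/s.
λ = h/p = 6.626 × 10⁻³⁴ / 1.578 × 10⁻²² = 4.20 × 10⁻¹² m = 4200 fm.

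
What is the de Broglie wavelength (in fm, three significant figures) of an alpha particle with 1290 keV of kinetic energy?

λ = 12.6 fm

KE = 1290 keV = 2.067 × 10⁻¹³ J.
p = √(2mKE) = √(2 × 6.645 × 10⁻²⁷ × 2.067 × 10⁻¹³) = 5.241 × 10⁻²⁰ kg·m/s.
λ = h/p = 6.626 × 10⁻³⁴ / 5.241 × 10⁻²⁰ = 1.26 × 10⁻¹⁴ m = 12.6 fm.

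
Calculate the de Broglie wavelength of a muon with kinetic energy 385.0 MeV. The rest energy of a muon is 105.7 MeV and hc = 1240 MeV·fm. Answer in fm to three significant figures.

Total energy E = KE + m₀c² = 385.0 + 105.7 = 490.7 MeV.
(pc)² = E² − (m₀c²)² = (490.7)² − (105.7)² = 2.296 × 10⁵ MeV², so pc = 479.2 MeV.
λ = hc/(pc) = 1240 MeV·fm / 479.2 MeV = 2.59 fm.

λ = 2.59 fm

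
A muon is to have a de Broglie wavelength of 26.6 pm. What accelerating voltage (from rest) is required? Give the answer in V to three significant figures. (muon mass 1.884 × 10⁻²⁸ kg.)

V = 10.3 V

p = h/λ = 6.626 × 10⁻³⁴ / 2.660 × 10⁻¹¹ = 2.491 × 10⁻²³ kg·m/s.
KE = p²/(2m) = 1.647 × 10⁻¹⁸ J.
V = KE/e = 1.647 × 10⁻¹⁸ / (1.602 × 10⁻¹⁹) = 10.3 V.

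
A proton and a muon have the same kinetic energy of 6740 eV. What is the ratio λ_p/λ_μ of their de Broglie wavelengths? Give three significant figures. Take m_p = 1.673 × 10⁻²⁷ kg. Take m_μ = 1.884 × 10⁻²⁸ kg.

At fixed KE, p = √(2mKE) so λ = h/p ∝ 1/√m.
λ_p/λ_μ = √(m_μ/m_p) = √(1.884 × 10⁻²⁸/1.673 × 10⁻²⁷) = √(0.1126) = 0.336.

λ_p/λ_μ = 0.336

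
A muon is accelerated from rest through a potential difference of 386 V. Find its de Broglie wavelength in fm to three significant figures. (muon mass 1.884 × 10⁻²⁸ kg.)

KE = eV = 1.602 × 10⁻¹⁹ × 386.0 = 6.184 × 10⁻¹⁷ J.
p = √(2mKE) = √(2 × 1.884 × 10⁻²⁸ × 6.184 × 10⁻¹⁷) = 1.526 × 10⁻²² kg·m/s.
λ = h/p = 6.626 × 10⁻³⁴ / 1.526 × 10⁻²² = 4.34 × 10⁻¹² m = 4340 fm.

λ = 4340 fm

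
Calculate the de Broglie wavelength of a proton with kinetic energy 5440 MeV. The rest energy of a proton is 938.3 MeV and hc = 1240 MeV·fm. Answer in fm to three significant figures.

λ = 0.197 fm

Total energy E = KE + m₀c² = 5440 + 938.3 = 6378.3 MeV.
(pc)² = E² − (m₀c²)² = (6378.3)² − (938.3)² = 3.980 × 10⁷ MeV², so pc = 6309 MeV.
λ = hc/(pc) = 1240 MeV·fm / 6309 MeV = 0.197 fm.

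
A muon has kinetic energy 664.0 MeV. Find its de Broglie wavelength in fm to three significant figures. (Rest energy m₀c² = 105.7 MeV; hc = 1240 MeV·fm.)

Total energy E = KE + m₀c² = 664.0 + 105.7 = 769.7 MeV.
(pc)² = E² − (m₀c²)² = (769.7)² − (105.7)² = 5.813 × 10⁵ MeV², so pc = 762.4 MeV.
λ = hc/(pc) = 1240 MeV·fm / 762.4 MeV = 1.63 fm.

λ = 1.63 fm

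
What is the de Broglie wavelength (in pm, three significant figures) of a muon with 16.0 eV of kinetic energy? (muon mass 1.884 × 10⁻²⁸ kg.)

KE = 16.0 eV = 2.563 × 10⁻¹⁸ J.
p = √(2mKE) = √(2 × 1.884 × 10⁻²⁸ × 2.563 × 10⁻¹⁸) = 3.108 × 10⁻²³ kg·m/s.
λ = h/p = 6.626 × 10⁻³⁴ / 3.108 × 10⁻²³ = 2.13 × 10⁻¹¹ m = 21.3 pm.

λ = 21.3 pm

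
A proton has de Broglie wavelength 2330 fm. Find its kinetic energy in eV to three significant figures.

KE = 151 eV

p = h/λ = 6.626 × 10⁻³⁴ / 2.330 × 10⁻¹² = 2.844 × 10⁻²² kg·m/s.
KE = p²/(2m) = (2.844 × 10⁻²²)² / (2 × 1.673 × 10⁻²⁷) = 2.417 × 10⁻¹⁷ J = 151 eV.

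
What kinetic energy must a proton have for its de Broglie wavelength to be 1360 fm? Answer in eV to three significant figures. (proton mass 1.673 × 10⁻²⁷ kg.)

KE = 443 eV

p = h/λ = 6.626 × 10⁻³⁴ / 1.360 × 10⁻¹² = 4.872 × 10⁻²² kg·m/s.
KE = p²/(2m) = (4.872 × 10⁻²²)² / (2 × 1.673 × 10⁻²⁷) = 7.094 × 10⁻¹⁷ J = 443 eV.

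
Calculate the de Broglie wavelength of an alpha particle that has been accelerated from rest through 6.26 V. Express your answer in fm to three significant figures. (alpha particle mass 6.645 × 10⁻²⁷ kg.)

λ = 4060 fm

KE = 2eV = 2 × 1.602 × 10⁻¹⁹ × 6.260 = 2.006 × 10⁻¹⁸ J.
p = √(2mKE) = √(2 × 6.645 × 10⁻²⁷ × 2.006 × 10⁻¹⁸) = 1.633 × 10⁻²² kg·m/s.
λ = h/p = 6.626 × 10⁻³⁴ / 1.633 × 10⁻²² = 4.06 × 10⁻¹² m = 4060 fm.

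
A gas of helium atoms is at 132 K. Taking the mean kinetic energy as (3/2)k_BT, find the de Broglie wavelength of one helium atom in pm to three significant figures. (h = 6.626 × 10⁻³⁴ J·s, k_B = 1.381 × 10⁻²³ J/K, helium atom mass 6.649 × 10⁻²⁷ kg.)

λ = 110 pm

KE = (3/2)k_BT = 1.5 × 1.381 × 10⁻²³ × 132 = 2.734 × 10⁻²¹ J.
p = √(2mKE) = √(2 × 6.649 × 10⁻²⁷ × 2.734 × 10⁻²¹) = 6.030 × 10⁻²⁴ kg·m/s.
λ = h/p = 1.10 × 10⁻¹⁰ m = 110 pm.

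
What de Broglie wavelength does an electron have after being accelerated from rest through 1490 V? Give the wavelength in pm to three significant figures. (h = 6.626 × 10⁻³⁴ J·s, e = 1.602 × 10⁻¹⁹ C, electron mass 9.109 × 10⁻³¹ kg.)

λ = 31.8 pm

KE = eV = 1.602 × 10⁻¹⁹ × 1490 = 2.387 × 10⁻¹⁶ J.
p = √(2mKE) = √(2 × 9.109 × 10⁻³¹ × 2.387 × 10⁻¹⁶) = 2.085 × 10⁻²³ kg·m/s.
λ = h/p = 6.626 × 10⁻³⁴ / 2.085 × 10⁻²³ = 3.18 × 10⁻¹¹ m = 31.8 pm.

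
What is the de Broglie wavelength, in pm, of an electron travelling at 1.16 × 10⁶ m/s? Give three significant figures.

p = mv = 9.109 × 10⁻³¹ × 1.16 × 10⁶ = 1.057 × 10⁻²⁴ kg·m/s.
λ = h/p = 6.626 × 10⁻³⁴ / 1.057 × 10⁻²⁴ = 6.27 × 10⁻¹⁰ m = 627 pm.

λ = 627 pm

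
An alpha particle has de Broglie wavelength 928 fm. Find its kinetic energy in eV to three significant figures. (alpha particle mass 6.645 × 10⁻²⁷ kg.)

KE = 239 eV

p = h/λ = 6.626 × 10⁻³⁴ / 9.280 × 10⁻¹³ = 7.140 × 10⁻²² kg·m/s.
KE = p²/(2m) = (7.140 × 10⁻²²)² / (2 × 6.645 × 10⁻²⁷) = 3.836 × 10⁻¹⁷ J = 239 eV.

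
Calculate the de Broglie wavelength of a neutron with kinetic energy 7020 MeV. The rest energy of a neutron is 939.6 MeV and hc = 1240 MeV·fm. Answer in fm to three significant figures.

λ = 0.157 fm

Total energy E = KE + m₀c² = 7020 + 939.6 = 7959.6 MeV.
(pc)² = E² − (m₀c²)² = (7959.6)² − (939.6)² = 6.247 × 10⁷ MeV², so pc = 7904 MeV.
λ = hc/(pc) = 1240 MeV·fm / 7904 MeV = 0.157 fm.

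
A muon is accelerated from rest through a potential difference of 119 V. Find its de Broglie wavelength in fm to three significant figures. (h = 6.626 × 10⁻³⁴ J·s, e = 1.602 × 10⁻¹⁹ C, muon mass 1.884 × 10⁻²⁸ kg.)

λ = 7820 fm

KE = eV = 1.602 × 10⁻¹⁹ × 119.0 = 1.906 × 10⁻¹⁷ J.
p = √(2mKE) = √(2 × 1.884 × 10⁻²⁸ × 1.906 × 10⁻¹⁷) = 8.475 × 10⁻²³ kg·m/s.
λ = h/p = 6.626 × 10⁻³⁴ / 8.475 × 10⁻²³ = 7.82 × 10⁻¹² m = 7820 fm.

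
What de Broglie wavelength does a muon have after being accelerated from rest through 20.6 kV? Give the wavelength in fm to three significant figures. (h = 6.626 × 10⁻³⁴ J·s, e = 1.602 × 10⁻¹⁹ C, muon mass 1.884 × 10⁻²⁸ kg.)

λ = 594 fm

KE = eV = 1.602 × 10⁻¹⁹ × 2.060 × 10⁴ = 3.300 × 10⁻¹⁵ J.
p = √(2mKE) = √(2 × 1.884 × 10⁻²⁸ × 3.300 × 10⁻¹⁵) = 1.115 × 10⁻²¹ kg·m/s.
λ = h/p = 6.626 × 10⁻³⁴ / 1.115 × 10⁻²¹ = 5.94 × 10⁻¹³ m = 594 fm.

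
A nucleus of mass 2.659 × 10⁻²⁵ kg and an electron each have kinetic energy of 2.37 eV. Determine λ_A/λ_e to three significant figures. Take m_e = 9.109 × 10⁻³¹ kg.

λ_A/λ_e = 1.85 × 10⁻³

At fixed KE, p = √(2mKE) so λ = h/p ∝ 1/√m.
λ_A/λ_e = √(m_e/m_A) = √(9.109 × 10⁻³¹/2.659 × 10⁻²⁵) = √(3.426 × 10⁻⁶) = 1.85 × 10⁻³.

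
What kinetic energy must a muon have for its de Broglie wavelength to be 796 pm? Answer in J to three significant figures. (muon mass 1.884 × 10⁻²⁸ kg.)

p = h/λ = 6.626 × 10⁻³⁴ / 7.960 × 10⁻¹⁰ = 8.324 × 10⁻²⁵ kg·m/s.
KE = p²/(2m) = (8.324 × 10⁻²⁵)² / (2 × 1.884 × 10⁻²⁸) = 1.839 × 10⁻²¹ J = 1.84 × 10⁻²¹ J.

KE = 1.84 × 10⁻²¹ J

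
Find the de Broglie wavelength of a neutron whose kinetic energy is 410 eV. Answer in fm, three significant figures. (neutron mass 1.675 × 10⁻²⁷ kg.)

KE = 410 eV = 6.568 × 10⁻¹⁷ J.
p = √(2mKE) = √(2 × 1.675 × 10⁻²⁷ × 6.568 × 10⁻¹⁷) = 4.691 × 10⁻²² kg·m/s.
λ = h/p = 6.626 × 10⁻³⁴ / 4.691 × 10⁻²² = 1.41 × 10⁻¹² m = 1410 fm.

λ = 1410 fm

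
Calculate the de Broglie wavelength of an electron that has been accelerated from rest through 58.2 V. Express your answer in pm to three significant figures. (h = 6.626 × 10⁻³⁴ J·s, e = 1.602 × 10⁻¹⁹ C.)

KE = eV = 1.602 × 10⁻¹⁹ × 58.20 = 9.324 × 10⁻¹⁸ J.
p = √(2mKE) = √(2 × 9.109 × 10⁻³¹ × 9.324 × 10⁻¹⁸) = 4.121 × 10⁻²⁴ kg·m/s.
λ = h/p = 6.626 × 10⁻³⁴ / 4.121 × 10⁻²⁴ = 1.61 × 10⁻¹⁰ m = 161 pm.

λ = 161 pm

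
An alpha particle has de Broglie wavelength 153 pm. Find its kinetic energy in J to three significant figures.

p = h/λ = 6.626 × 10⁻³⁴ / 1.530 × 10⁻¹⁰ = 4.331 × 10⁻²⁴ kg·m/s.
KE = p²/(2m) = (4.331 × 10⁻²⁴)² / (2 × 6.645 × 10⁻²⁷) = 1.411 × 10⁻²¹ J = 1.41 × 10⁻²¹ J.

KE = 1.41 × 10⁻²¹ J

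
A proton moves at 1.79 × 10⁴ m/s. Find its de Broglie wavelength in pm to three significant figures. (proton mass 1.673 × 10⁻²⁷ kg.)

p = mv = 1.673 × 10⁻²⁷ × 1.79 × 10⁴ = 2.995 × 10⁻²³ kg·m/s.
λ = h/p = 6.626 × 10⁻³⁴ / 2.995 × 10⁻²³ = 2.21 × 10⁻¹¹ m = 22.1 pm.

λ = 22.1 pm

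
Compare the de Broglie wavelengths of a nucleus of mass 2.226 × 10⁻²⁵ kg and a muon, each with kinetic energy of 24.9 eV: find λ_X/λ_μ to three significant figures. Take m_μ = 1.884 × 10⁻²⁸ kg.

At fixed KE, p = √(2mKE) so λ = h/p ∝ 1/√m.
λ_X/λ_μ = √(m_μ/m_X) = √(1.884 × 10⁻²⁸/2.226 × 10⁻²⁵) = √(8.464 × 10⁻⁴) = 0.0291.

λ_X/λ_μ = 0.0291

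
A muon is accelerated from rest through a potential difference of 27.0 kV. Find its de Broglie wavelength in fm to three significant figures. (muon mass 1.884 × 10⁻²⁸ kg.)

KE = eV = 1.602 × 10⁻¹⁹ × 2.700 × 10⁴ = 4.325 × 10⁻¹⁵ J.
p = √(2mKE) = √(2 × 1.884 × 10⁻²⁸ × 4.325 × 10⁻¹⁵) = 1.277 × 10⁻²¹ kg·m/s.
λ = h/p = 6.626 × 10⁻³⁴ / 1.277 × 10⁻²¹ = 5.19 × 10⁻¹³ m = 519 fm.

λ = 519 fm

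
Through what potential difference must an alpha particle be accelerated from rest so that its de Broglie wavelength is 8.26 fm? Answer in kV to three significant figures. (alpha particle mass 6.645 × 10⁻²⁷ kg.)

p = h/λ = 6.626 × 10⁻³⁴ / 8.260 × 10⁻¹⁵ = 8.022 × 10⁻²⁰ kg·m/s.
KE = p²/(2m) = 4.842 × 10⁻¹³ J.
V = KE/2e = 4.842 × 10⁻¹³ / (2 × 1.602 × 10⁻¹⁹) = 1510 kV.

V = 1510 kV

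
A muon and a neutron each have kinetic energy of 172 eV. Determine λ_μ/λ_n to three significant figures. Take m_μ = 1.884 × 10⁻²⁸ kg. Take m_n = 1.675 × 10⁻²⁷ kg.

At fixed KE, p = √(2mKE) so λ = h/p ∝ 1/√m.
λ_μ/λ_n = √(m_n/m_μ) = √(1.675 × 10⁻²⁷/1.884 × 10⁻²⁸) = √(8.891) = 2.98.

λ_μ/λ_n = 2.98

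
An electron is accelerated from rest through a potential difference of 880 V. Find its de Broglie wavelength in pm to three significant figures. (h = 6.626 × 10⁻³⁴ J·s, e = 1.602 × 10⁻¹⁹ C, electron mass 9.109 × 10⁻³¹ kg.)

KE = eV = 1.602 × 10⁻¹⁹ × 880.0 = 1.410 × 10⁻¹⁶ J.
p = √(2mKE) = √(2 × 9.109 × 10⁻³¹ × 1.410 × 10⁻¹⁶) = 1.603 × 10⁻²³ kg·m/s.
λ = h/p = 6.626 × 10⁻³⁴ / 1.603 × 10⁻²³ = 4.13 × 10⁻¹¹ m = 41.3 pm.

λ = 41.3 pm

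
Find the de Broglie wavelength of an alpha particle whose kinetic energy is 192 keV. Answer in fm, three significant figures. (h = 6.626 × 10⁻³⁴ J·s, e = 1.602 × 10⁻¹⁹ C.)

KE = 192 keV = 3.076 × 10⁻¹⁴ J.
p = √(2mKE) = √(2 × 6.645 × 10⁻²⁷ × 3.076 × 10⁻¹⁴) = 2.022 × 10⁻²⁰ kg·m/s.
λ = h/p = 6.626 × 10⁻³⁴ / 2.022 × 10⁻²⁰ = 3.28 × 10⁻¹⁴ m = 32.8 fm.

λ = 32.8 fm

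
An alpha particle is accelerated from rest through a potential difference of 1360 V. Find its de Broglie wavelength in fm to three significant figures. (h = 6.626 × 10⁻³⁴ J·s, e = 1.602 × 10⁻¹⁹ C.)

λ = 275 fm

KE = 2eV = 2 × 1.602 × 10⁻¹⁹ × 1360 = 4.357 × 10⁻¹⁶ J.
p = √(2mKE) = √(2 × 6.645 × 10⁻²⁷ × 4.357 × 10⁻¹⁶) = 2.406 × 10⁻²¹ kg·m/s.
λ = h/p = 6.626 × 10⁻³⁴ / 2.406 × 10⁻²¹ = 2.75 × 10⁻¹³ m = 275 fm.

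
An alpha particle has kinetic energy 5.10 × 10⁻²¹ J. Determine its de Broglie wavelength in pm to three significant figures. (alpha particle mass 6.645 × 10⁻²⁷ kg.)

p = √(2mKE) = √(2 × 6.645 × 10⁻²⁷ × 5.100 × 10⁻²¹) = 8.233 × 10⁻²⁴ kg·m/s.
λ = h/p = 6.626 × 10⁻³⁴ / 8.233 × 10⁻²⁴ = 8.05 × 10⁻¹¹ m = 80.5 pm.

λ = 80.5 pm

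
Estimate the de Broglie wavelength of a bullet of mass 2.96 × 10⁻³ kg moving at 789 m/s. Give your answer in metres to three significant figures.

p = mv = 2.96 × 10⁻³ × 789 = 2.335 kg·m/s.
λ = h/p = 6.626 × 10⁻³⁴ / 2.335 = 2.84 × 10⁻³⁴ m.

λ = 2.84 × 10⁻³⁴ m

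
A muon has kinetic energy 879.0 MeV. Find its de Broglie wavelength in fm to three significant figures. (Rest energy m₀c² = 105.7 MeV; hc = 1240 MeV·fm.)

Total energy E = KE + m₀c² = 879.0 + 105.7 = 984.7 MeV.
(pc)² = E² − (m₀c²)² = (984.7)² − (105.7)² = 9.585 × 10⁵ MeV², so pc = 979.0 MeV.
λ = hc/(pc) = 1240 MeV·fm / 979.0 MeV = 1.27 fm.

λ = 1.27 fm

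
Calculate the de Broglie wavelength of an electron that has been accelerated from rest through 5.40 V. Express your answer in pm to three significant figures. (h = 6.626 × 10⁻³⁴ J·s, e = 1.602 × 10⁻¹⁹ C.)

KE = eV = 1.602 × 10⁻¹⁹ × 5.400 = 8.651 × 10⁻¹⁹ J.
p = √(2mKE) = √(2 × 9.109 × 10⁻³¹ × 8.651 × 10⁻¹⁹) = 1.255 × 10⁻²⁴ kg·m/s.
λ = h/p = 6.626 × 10⁻³⁴ / 1.255 × 10⁻²⁴ = 5.28 × 10⁻¹⁰ m = 528 pm.

λ = 528 pm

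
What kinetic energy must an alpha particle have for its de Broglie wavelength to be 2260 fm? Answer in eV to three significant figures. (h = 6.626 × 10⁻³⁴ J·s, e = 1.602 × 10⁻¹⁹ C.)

p = h/λ = 6.626 × 10⁻³⁴ / 2.260 × 10⁻¹² = 2.932 × 10⁻²² kg·m/s.
KE = p²/(2m) = (2.932 × 10⁻²²)² / (2 × 6.645 × 10⁻²⁷) = 6.468 × 10⁻¹⁸ J = 40.4 eV.

KE = 40.4 eV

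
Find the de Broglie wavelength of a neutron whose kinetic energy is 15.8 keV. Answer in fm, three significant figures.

KE = 15.8 keV = 2.531 × 10⁻¹⁵ J.
p = √(2mKE) = √(2 × 1.675 × 10⁻²⁷ × 2.531 × 10⁻¹⁵) = 2.912 × 10⁻²¹ kg·m/s.
λ = h/p = 6.626 × 10⁻³⁴ / 2.912 × 10⁻²¹ = 2.28 × 10⁻¹³ m = 228 fm.

λ = 228 fm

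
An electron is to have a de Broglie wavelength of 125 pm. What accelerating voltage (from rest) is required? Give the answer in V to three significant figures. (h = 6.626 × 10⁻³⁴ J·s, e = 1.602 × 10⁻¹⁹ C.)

V = 96.3 V

p = h/λ = 6.626 × 10⁻³⁴ / 1.250 × 10⁻¹⁰ = 5.301 × 10⁻²⁴ kg·m/s.
KE = p²/(2m) = 1.542 × 10⁻¹⁷ J.
V = KE/e = 1.542 × 10⁻¹⁷ / (1.602 × 10⁻¹⁹) = 96.3 V.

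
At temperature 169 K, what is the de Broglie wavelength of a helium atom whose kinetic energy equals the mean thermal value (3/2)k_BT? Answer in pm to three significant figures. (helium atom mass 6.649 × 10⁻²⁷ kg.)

KE = (3/2)k_BT = 1.5 × 1.381 × 10⁻²³ × 169 = 3.501 × 10⁻²¹ J.
p = √(2mKE) = √(2 × 6.649 × 10⁻²⁷ × 3.501 × 10⁻²¹) = 6.823 × 10⁻²⁴ kg·m/s.
λ = h/p = 9.71 × 10⁻¹¹ m = 97.1 pm.

λ = 97.1 pm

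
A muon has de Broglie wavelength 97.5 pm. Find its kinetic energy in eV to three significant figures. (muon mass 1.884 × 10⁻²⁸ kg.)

p = h/λ = 6.626 × 10⁻³⁴ / 9.750 × 10⁻¹¹ = 6.796 × 10⁻²⁴ kg·m/s.
KE = p²/(2m) = (6.796 × 10⁻²⁴)² / (2 × 1.884 × 10⁻²⁸) = 1.226 × 10⁻¹⁹ J = 0.765 eV.

KE = 0.765 eV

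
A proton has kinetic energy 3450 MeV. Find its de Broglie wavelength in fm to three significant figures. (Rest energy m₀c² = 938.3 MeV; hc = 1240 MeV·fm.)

Total energy E = KE + m₀c² = 3450 + 938.3 = 4388.3 MeV.
(pc)² = E² − (m₀c²)² = (4388.3)² − (938.3)² = 1.838 × 10⁷ MeV², so pc = 4287 MeV.
λ = hc/(pc) = 1240 MeV·fm / 4287 MeV = 0.289 fm.

λ = 0.289 fm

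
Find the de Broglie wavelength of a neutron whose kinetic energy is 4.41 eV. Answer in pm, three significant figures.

KE = 4.41 eV = 7.065 × 10⁻¹⁹ J.
p = √(2mKE) = √(2 × 1.675 × 10⁻²⁷ × 7.065 × 10⁻¹⁹) = 4.865 × 10⁻²³ kg·m/s.
λ = h/p = 6.626 × 10⁻³⁴ / 4.865 × 10⁻²³ = 1.36 × 10⁻¹¹ m = 13.6 pm.

λ = 13.6 pm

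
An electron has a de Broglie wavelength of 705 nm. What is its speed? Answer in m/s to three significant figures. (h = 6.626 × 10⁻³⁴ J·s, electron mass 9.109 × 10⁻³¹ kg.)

p = h/λ = 6.626 × 10⁻³⁴ / 7.050 × 10⁻⁷ = 9.399 × 10⁻²⁸ kg·m/s.
v = p/m = 9.399 × 10⁻²⁸ / 9.109 × 10⁻³¹ = 1.03 × 10³ m/s = 1030 m/s.

v = 1030 m/s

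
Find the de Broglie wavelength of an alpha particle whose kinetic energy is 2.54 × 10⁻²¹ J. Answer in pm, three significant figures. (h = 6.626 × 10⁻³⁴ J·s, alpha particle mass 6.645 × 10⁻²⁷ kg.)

λ = 114 pm

p = √(2mKE) = √(2 × 6.645 × 10⁻²⁷ × 2.540 × 10⁻²¹) = 5.810 × 10⁻²⁴ kg·m/s.
λ = h/p = 6.626 × 10⁻³⁴ / 5.810 × 10⁻²⁴ = 1.14 × 10⁻¹⁰ m = 114 pm.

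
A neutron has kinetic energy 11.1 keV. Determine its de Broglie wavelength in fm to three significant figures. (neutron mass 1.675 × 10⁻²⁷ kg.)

KE = 11.1 keV = 1.778 × 10⁻¹⁵ J.
p = √(2mKE) = √(2 × 1.675 × 10⁻²⁷ × 1.778 × 10⁻¹⁵) = 2.441 × 10⁻²¹ kg·m/s.
λ = h/p = 6.626 × 10⁻³⁴ / 2.441 × 10⁻²¹ = 2.71 × 10⁻¹³ m = 271 fm.

λ = 271 fm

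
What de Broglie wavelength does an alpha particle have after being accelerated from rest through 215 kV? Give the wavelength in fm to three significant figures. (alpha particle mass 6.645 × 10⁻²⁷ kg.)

λ = 21.9 fm

KE = 2eV = 2 × 1.602 × 10⁻¹⁹ × 2.150 × 10⁵ = 6.889 × 10⁻¹⁴ J.
p = √(2mKE) = √(2 × 6.645 × 10⁻²⁷ × 6.889 × 10⁻¹⁴) = 3.026 × 10⁻²⁰ kg·m/s.
λ = h/p = 6.626 × 10⁻³⁴ / 3.026 × 10⁻²⁰ = 2.19 × 10⁻¹⁴ m = 21.9 fm.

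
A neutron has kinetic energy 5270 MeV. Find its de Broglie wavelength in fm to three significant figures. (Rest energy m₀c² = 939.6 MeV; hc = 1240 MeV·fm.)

λ = 0.202 fm

Total energy E = KE + m₀c² = 5270 + 939.6 = 6209.6 MeV.
(pc)² = E² − (m₀c²)² = (6209.6)² − (939.6)² = 3.768 × 10⁷ MeV², so pc = 6138 MeV.
λ = hc/(pc) = 1240 MeV·fm / 6138 MeV = 0.202 fm.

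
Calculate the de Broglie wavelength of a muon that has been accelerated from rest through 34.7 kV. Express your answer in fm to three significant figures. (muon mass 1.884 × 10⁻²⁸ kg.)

λ = 458 fm

KE = eV = 1.602 × 10⁻¹⁹ × 3.470 × 10⁴ = 5.559 × 10⁻¹⁵ J.
p = √(2mKE) = √(2 × 1.884 × 10⁻²⁸ × 5.559 × 10⁻¹⁵) = 1.447 × 10⁻²¹ kg·m/s.
λ = h/p = 6.626 × 10⁻³⁴ / 1.447 × 10⁻²¹ = 4.58 × 10⁻¹³ m = 458 fm.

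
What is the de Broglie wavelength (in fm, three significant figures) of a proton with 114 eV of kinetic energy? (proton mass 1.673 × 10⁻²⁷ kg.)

λ = 2680 fm

KE = 114 eV = 1.826 × 10⁻¹⁷ J.
p = √(2mKE) = √(2 × 1.673 × 10⁻²⁷ × 1.826 × 10⁻¹⁷) = 2.472 × 10⁻²² kg·m/s.
λ = h/p = 6.626 × 10⁻³⁴ / 2.472 × 10⁻²² = 2.68 × 10⁻¹² m = 2680 fm.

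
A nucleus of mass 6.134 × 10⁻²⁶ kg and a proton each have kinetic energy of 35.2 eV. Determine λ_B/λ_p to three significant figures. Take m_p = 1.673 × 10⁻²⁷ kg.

At fixed KE, p = √(2mKE) so λ = h/p ∝ 1/√m.
λ_B/λ_p = √(m_p/m_B) = √(1.673 × 10⁻²⁷/6.134 × 10⁻²⁶) = √(0.02727) = 0.165.

λ_B/λ_p = 0.165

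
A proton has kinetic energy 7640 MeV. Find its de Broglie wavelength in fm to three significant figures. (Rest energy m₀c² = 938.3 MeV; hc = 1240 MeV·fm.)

λ = 0.145 fm

Total energy E = KE + m₀c² = 7640 + 938.3 = 8578.3 MeV.
(pc)² = E² − (m₀c²)² = (8578.3)² − (938.3)² = 7.271 × 10⁷ MeV², so pc = 8527 MeV.
λ = hc/(pc) = 1240 MeV·fm / 8527 MeV = 0.145 fm.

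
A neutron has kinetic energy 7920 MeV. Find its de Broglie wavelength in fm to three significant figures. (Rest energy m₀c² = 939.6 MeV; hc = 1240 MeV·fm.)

Total energy E = KE + m₀c² = 7920 + 939.6 = 8859.6 MeV.
(pc)² = E² − (m₀c²)² = (8859.6)² − (939.6)² = 7.761 × 10⁷ MeV², so pc = 8810 MeV.
λ = hc/(pc) = 1240 MeV·fm / 8810 MeV = 0.141 fm.

λ = 0.141 fm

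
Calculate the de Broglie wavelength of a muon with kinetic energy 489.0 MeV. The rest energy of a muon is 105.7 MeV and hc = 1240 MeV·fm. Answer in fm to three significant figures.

λ = 2.12 fm

Total energy E = KE + m₀c² = 489.0 + 105.7 = 594.7 MeV.
(pc)² = E² − (m₀c²)² = (594.7)² − (105.7)² = 3.425 × 10⁵ MeV², so pc = 585.2 MeV.
λ = hc/(pc) = 1240 MeV·fm / 585.2 MeV = 2.12 fm.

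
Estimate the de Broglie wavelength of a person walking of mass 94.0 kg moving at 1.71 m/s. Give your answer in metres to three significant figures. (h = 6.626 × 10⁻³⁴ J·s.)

p = mv = 94.0 × 1.71 = 1.607 × 10² kg·m/s.
λ = h/p = 6.626 × 10⁻³⁴ / 1.607 × 10² = 4.12 × 10⁻³⁶ m.

λ = 4.12 × 10⁻³⁶ m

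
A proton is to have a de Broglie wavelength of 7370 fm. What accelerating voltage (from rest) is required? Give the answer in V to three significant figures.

p = h/λ = 6.626 × 10⁻³⁴ / 7.370 × 10⁻¹² = 8.991 × 10⁻²³ kg·m/s.
KE = p²/(2m) = 2.416 × 10⁻¹⁸ J.
V = KE/e = 2.416 × 10⁻¹⁸ / (1.602 × 10⁻¹⁹) = 15.1 V.

V = 15.1 V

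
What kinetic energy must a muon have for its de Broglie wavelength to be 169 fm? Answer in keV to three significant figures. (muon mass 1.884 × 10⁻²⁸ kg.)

KE = 255 keV

p = h/λ = 6.626 × 10⁻³⁴ / 1.690 × 10⁻¹³ = 3.921 × 10⁻²¹ kg·m/s.
KE = p²/(2m) = (3.921 × 10⁻²¹)² / (2 × 1.884 × 10⁻²⁸) = 4.080 × 10⁻¹⁴ J = 255 keV.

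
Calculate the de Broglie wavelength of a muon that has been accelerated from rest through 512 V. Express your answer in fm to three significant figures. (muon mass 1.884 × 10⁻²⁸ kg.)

KE = eV = 1.602 × 10⁻¹⁹ × 512.0 = 8.202 × 10⁻¹⁷ J.
p = √(2mKE) = √(2 × 1.884 × 10⁻²⁸ × 8.202 × 10⁻¹⁷) = 1.758 × 10⁻²² kg·m/s.
λ = h/p = 6.626 × 10⁻³⁴ / 1.758 × 10⁻²² = 3.77 × 10⁻¹² m = 3770 fm.

λ = 3770 fm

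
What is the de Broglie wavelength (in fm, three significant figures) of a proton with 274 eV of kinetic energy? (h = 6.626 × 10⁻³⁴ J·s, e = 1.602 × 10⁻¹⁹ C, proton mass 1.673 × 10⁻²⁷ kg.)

λ = 1730 fm

KE = 274 eV = 4.389 × 10⁻¹⁷ J.
p = √(2mKE) = √(2 × 1.673 × 10⁻²⁷ × 4.389 × 10⁻¹⁷) = 3.832 × 10⁻²² kg·m/s.
λ = h/p = 6.626 × 10⁻³⁴ / 3.832 × 10⁻²² = 1.73 × 10⁻¹² m = 1730 fm.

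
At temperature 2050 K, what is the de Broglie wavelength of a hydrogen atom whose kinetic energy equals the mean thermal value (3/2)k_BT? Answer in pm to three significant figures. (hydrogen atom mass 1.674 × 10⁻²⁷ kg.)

KE = (3/2)k_BT = 1.5 × 1.381 × 10⁻²³ × 2050 = 4.247 × 10⁻²⁰ J.
p = √(2mKE) = √(2 × 1.674 × 10⁻²⁷ × 4.247 × 10⁻²⁰) = 1.192 × 10⁻²³ kg·m/s.
λ = h/p = 5.56 × 10⁻¹¹ m = 55.6 pm.

λ = 55.6 pm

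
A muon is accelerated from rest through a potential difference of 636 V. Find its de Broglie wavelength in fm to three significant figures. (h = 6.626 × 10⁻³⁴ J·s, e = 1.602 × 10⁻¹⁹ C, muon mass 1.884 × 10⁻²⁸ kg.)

KE = eV = 1.602 × 10⁻¹⁹ × 636.0 = 1.019 × 10⁻¹⁶ J.
p = √(2mKE) = √(2 × 1.884 × 10⁻²⁸ × 1.019 × 10⁻¹⁶) = 1.959 × 10⁻²² kg·m/s.
λ = h/p = 6.626 × 10⁻³⁴ / 1.959 × 10⁻²² = 3.38 × 10⁻¹² m = 3380 fm.

λ = 3380 fm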